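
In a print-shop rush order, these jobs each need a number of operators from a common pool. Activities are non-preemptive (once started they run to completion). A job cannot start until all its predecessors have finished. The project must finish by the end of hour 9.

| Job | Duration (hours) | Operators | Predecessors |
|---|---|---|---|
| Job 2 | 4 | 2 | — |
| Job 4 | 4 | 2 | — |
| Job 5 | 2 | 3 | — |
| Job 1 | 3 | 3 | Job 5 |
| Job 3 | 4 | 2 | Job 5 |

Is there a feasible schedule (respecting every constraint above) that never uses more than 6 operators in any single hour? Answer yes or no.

Schedule Job 2@1, Job 4@3, Job 5@1, Job 1@7, Job 3@5: h1:5  h2:5  h3:4  h4:4  h5:4  h6:4  h7:5  h8:5  h9:3 — peak 5 ≤ 6.

yes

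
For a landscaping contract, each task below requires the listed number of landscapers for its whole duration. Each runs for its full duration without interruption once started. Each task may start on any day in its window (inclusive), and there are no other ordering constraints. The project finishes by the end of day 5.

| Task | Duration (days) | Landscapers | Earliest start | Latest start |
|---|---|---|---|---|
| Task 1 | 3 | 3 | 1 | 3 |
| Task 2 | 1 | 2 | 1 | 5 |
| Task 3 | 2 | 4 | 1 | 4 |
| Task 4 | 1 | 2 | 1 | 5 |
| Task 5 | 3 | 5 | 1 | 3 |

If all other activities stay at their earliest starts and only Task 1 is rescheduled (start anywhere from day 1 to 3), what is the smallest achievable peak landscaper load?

13

Task 1@1: d1:16  d2:12  d3:8  d4:0  d5:0 → peak 16
Task 1@2: d1:13  d2:12  d3:8  d4:3  d5:0 → peak 13
Task 1@3: d1:13  d2:9  d3:8  d4:3  d5:3 → peak 13
Best is Task 1@2, peak 13.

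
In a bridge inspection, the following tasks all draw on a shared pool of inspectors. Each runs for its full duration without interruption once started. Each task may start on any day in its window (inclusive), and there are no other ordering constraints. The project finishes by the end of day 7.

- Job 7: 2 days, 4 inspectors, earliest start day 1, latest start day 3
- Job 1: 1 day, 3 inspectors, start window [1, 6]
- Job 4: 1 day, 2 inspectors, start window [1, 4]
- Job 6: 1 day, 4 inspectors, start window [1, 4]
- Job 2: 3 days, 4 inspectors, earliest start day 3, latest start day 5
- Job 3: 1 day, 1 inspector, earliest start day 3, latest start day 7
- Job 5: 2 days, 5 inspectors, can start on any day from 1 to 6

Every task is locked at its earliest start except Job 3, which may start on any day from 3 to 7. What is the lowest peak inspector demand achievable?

Job 3@3: d1:18  d2:9  d3:5  d4:4  d5:4  d6:0  d7:0 → peak 18
Job 3@4: d1:18  d2:9  d3:4  d4:5  d5:4  d6:0  d7:0 → peak 18
Job 3@5: d1:18  d2:9  d3:4  d4:4  d5:5  d6:0  d7:0 → peak 18
Job 3@6: d1:18  d2:9  d3:4  d4:4  d5:4  d6:1  d7:0 → peak 18
Job 3@7: d1:18  d2:9  d3:4  d4:4  d5:4  d6:0  d7:1 → peak 18
Best is Job 3@3, peak 18.

18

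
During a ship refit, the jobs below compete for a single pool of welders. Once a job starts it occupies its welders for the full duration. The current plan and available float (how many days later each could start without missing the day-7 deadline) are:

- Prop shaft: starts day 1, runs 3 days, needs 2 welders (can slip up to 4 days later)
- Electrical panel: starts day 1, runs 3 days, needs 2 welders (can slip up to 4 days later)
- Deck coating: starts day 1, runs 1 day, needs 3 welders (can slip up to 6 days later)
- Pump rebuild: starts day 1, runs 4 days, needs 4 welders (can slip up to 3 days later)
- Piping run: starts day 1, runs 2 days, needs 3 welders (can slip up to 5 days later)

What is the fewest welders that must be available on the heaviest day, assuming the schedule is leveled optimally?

Early-start (Prop shaft@1, Electrical panel@1, Deck coating@1, Pump rebuild@1, Piping run@1) gives peak 14: d1:14  d2:11  d3:8  d4:4  d5:0  d6:0  d7:0.
Shift Electrical panel→4, Pump rebuild→2, Piping run→6.
Schedule Prop shaft@1, Electrical panel@4, Deck coating@1, Pump rebuild@2, Piping run@6: d1:5  d2:6  d3:6  d4:6  d5:6  d6:5  d7:3 — peak 6.
Total welder-days = 37 over 7 days ⇒ peak ≥ ⌈37/7⌉ = 6, so 6 is optimal.

6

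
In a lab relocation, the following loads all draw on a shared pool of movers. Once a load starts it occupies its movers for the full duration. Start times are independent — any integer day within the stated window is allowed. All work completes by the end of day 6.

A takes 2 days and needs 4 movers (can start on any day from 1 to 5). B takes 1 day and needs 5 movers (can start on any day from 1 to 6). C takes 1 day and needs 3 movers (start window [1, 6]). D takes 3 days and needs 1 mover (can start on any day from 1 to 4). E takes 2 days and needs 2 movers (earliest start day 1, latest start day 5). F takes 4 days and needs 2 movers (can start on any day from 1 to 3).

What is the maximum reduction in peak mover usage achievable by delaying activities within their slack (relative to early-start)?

11

Early-start peak: d1:17  d2:9  d3:3  d4:2  d5:0  d6:0 ⇒ 17.
Leveled (A@1, B@5, C@6, D@3, E@3, F@1): d1:6  d2:6  d3:5  d4:5  d5:6  d6:3 ⇒ 6.
Reduction 17 − 6 = 11.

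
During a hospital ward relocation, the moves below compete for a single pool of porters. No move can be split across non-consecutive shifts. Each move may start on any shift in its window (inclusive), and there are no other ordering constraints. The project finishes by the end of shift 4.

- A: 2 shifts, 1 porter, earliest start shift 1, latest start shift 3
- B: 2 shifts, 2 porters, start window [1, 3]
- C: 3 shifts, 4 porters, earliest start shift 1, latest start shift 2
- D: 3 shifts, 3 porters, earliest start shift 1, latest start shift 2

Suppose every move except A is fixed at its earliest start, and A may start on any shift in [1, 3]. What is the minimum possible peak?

9

A@1: s1:10  s2:10  s3:7  s4:0 → peak 10
A@2: s1:9  s2:10  s3:8  s4:0 → peak 10
A@3: s1:9  s2:9  s3:8  s4:1 → peak 9
Best is A@3, peak 9.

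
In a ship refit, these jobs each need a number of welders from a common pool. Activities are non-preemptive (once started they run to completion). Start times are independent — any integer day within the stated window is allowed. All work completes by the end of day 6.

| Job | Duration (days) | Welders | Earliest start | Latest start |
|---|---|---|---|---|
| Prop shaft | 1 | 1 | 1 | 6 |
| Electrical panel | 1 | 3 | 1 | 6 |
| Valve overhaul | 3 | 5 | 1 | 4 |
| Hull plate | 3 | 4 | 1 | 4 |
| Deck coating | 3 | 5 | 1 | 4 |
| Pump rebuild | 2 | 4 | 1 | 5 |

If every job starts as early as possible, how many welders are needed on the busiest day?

Early-start schedule: Prop shaft@1, Electrical panel@1, Valve overhaul@1, Hull plate@1, Deck coating@1, Pump rebuild@1.
Load per day: day 1: 22, day 2: 18, day 3: 14, day 4: 0, day 5: 0, day 6: 0.
Peak is 22.

22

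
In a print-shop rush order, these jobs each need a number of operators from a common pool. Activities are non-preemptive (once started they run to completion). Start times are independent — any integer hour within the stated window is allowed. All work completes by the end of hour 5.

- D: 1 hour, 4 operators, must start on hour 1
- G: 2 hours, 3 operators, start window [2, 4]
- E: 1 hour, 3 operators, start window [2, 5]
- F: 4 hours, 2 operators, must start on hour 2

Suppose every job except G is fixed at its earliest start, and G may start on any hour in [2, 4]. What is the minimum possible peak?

G@2: h1:4  h2:8  h3:5  h4:2  h5:2 → peak 8
G@3: h1:4  h2:5  h3:5  h4:5  h5:2 → peak 5
G@4: h1:4  h2:5  h3:2  h4:5  h5:5 → peak 5
Best is G@3, peak 5.

5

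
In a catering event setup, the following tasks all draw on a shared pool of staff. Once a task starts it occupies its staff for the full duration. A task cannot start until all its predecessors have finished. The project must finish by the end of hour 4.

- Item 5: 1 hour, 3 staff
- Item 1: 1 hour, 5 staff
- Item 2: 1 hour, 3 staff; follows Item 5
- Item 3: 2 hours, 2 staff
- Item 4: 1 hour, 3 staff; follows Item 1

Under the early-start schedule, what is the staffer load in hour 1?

At early start, hour 1 has: Item 5, Item 1, Item 3.
Demand: 3 + 5 + 2 = 10.

10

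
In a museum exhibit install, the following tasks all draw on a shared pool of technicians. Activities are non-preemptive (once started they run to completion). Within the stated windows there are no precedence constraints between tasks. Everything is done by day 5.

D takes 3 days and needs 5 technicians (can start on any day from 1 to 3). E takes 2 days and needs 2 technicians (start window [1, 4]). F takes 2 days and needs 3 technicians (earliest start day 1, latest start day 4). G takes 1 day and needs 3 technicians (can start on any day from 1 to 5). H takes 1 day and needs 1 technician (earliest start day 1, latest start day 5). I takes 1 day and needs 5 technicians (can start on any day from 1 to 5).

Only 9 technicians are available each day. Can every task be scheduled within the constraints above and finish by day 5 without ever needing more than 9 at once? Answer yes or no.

Schedule D@1, E@1, F@3, G@4, H@1, I@5: d1:8  d2:7  d3:8  d4:6  d5:5 — peak 8 ≤ 9.

yes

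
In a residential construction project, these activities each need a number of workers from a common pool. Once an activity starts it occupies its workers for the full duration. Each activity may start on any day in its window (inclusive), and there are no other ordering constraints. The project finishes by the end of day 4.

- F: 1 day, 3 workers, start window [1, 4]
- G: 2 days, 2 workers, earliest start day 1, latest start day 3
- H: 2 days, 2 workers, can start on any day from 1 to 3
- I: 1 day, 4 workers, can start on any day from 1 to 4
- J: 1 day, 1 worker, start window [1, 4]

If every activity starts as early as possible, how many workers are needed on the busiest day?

12

Early-start schedule: F@1, G@1, H@1, I@1, J@1.
Load per day: day 1: 12, day 2: 4, day 3: 0, day 4: 0.
Peak is 12.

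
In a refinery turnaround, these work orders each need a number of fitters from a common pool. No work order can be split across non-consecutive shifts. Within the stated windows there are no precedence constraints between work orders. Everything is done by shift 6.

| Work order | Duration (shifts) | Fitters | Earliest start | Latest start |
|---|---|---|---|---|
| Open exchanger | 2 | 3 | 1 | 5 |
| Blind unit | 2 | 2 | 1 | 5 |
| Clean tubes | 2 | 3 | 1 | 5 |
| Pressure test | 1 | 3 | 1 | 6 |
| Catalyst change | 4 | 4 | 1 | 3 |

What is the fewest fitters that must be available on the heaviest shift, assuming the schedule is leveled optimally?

7

Early-start (Open exchanger@1, Blind unit@1, Clean tubes@1, Pressure test@1, Catalyst change@1) gives peak 15: s1:15  s2:12  s3:4  s4:4  s5:0  s6:0.
Shift Clean tubes→3, Pressure test→5, Catalyst change→3.
Schedule Open exchanger@1, Blind unit@1, Clean tubes@3, Pressure test@5, Catalyst change@3: s1:5  s2:5  s3:7  s4:7  s5:7  s6:4 — peak 7.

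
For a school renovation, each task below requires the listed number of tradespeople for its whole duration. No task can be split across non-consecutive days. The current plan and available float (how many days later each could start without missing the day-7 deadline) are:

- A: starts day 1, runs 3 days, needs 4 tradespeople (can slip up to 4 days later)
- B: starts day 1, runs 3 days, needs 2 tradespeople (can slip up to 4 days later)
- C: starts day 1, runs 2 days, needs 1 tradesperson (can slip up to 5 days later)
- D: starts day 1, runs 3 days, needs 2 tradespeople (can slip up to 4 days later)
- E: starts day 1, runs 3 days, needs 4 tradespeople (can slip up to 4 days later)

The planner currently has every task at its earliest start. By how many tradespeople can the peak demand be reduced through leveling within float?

Early-start peak: d1:13  d2:13  d3:12  d4:0  d5:0  d6:0  d7:0 ⇒ 13.
Leveled (A@1, B@1, C@1, D@4, E@4): d1:7  d2:7  d3:6  d4:6  d5:6  d6:6  d7:0 ⇒ 7.
Reduction 13 − 7 = 6.

6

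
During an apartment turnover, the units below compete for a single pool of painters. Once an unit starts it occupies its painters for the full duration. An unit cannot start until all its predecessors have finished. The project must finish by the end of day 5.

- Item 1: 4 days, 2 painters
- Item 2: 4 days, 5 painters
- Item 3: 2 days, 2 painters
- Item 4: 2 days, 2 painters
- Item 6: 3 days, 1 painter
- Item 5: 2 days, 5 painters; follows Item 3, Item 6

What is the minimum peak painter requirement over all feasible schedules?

Schedule Item 1@1, Item 2@1, Item 3@1, Item 4@1, Item 6@1, Item 5@4: d1:12  d2:12  d3:8  d4:12  d5:5 — peak 12.

12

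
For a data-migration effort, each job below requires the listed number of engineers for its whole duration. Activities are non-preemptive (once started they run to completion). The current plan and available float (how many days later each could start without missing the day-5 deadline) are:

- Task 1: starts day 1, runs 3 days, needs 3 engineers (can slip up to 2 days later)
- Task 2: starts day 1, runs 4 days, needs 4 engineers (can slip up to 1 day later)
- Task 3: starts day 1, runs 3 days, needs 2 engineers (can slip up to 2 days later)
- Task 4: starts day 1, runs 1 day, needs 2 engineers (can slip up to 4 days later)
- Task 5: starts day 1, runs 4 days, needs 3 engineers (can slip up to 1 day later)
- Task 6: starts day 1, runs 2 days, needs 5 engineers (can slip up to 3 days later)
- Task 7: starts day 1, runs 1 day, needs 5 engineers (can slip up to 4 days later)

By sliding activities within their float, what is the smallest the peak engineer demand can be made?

12

Early-start (Task 1@1, Task 2@1, Task 3@1, Task 4@1, Task 5@1, Task 6@1, Task 7@1) gives peak 24: d1:24  d2:17  d3:12  d4:7  d5:0.
Shift Task 4→5, Task 6→4, Task 7→5.
Schedule Task 1@1, Task 2@1, Task 3@1, Task 4@5, Task 5@1, Task 6@4, Task 7@5: d1:12  d2:12  d3:12  d4:12  d5:12 — peak 12.
Total engineer-days = 60 over 5 days ⇒ peak ≥ ⌈60/5⌉ = 12, so 12 is optimal.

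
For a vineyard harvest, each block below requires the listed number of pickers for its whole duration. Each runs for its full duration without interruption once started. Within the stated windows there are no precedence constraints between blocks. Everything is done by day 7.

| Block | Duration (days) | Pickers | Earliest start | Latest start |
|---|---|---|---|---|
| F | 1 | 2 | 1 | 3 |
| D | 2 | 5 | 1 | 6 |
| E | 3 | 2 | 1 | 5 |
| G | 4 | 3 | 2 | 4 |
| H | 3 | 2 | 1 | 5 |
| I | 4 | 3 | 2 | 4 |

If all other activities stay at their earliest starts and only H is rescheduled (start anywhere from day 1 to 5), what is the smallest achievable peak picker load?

13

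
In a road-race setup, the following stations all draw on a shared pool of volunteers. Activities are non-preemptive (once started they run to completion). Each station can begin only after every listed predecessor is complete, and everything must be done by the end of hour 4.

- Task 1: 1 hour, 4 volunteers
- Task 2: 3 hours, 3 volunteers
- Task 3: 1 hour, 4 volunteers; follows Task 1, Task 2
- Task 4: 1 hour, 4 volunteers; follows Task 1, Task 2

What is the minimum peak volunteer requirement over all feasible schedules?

8

Schedule Task 1@1, Task 2@1, Task 3@4, Task 4@4: h1:7  h2:3  h3:3  h4:8 — peak 8.
No arrangement of the 3 feasible schedules does better.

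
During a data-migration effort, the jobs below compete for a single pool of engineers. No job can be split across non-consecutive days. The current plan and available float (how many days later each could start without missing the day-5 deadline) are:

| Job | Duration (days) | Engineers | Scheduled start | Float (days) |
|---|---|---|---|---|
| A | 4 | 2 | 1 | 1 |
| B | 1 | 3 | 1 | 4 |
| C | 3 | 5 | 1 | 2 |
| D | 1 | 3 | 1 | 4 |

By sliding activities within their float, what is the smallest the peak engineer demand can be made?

Early-start (A@1, B@1, C@1, D@1) gives peak 13: d1:13  d2:7  d3:7  d4:2  d5:0.
Shift C→2, D→5.
Schedule A@1, B@1, C@2, D@5: d1:5  d2:7  d3:7  d4:7  d5:3 — peak 7.

7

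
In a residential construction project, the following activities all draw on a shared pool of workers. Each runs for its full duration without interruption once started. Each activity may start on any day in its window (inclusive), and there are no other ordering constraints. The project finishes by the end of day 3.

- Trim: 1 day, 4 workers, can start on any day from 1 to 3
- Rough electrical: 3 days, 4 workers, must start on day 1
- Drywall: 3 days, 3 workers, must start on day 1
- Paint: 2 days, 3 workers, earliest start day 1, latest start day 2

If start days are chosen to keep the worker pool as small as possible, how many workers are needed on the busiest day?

11

Early-start (Trim@1, Rough electrical@1, Drywall@1, Paint@1) gives peak 14: d1:14  d2:10  d3:7.
Shift Paint→2.
Schedule Trim@1, Rough electrical@1, Drywall@1, Paint@2: d1:11  d2:10  d3:10 — peak 11.
Total worker-days = 31 over 3 days ⇒ peak ≥ ⌈31/3⌉ = 11, so 11 is optimal.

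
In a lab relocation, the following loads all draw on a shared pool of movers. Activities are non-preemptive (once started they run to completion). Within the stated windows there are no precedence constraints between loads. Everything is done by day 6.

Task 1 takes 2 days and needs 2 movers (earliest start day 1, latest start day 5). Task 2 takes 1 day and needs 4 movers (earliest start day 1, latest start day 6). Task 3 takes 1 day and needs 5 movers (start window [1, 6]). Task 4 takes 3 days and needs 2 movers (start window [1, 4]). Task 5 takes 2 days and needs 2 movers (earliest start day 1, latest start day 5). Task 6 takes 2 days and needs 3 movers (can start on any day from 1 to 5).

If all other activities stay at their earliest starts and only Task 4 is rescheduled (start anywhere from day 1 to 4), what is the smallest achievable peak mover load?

16

Task 4@1: d1:18  d2:9  d3:2  d4:0  d5:0  d6:0 → peak 18
Task 4@2: d1:16  d2:9  d3:2  d4:2  d5:0  d6:0 → peak 16
Task 4@3: d1:16  d2:7  d3:2  d4:2  d5:2  d6:0 → peak 16
Task 4@4: d1:16  d2:7  d3:0  d4:2  d5:2  d6:2 → peak 16
Best is Task 4@2, peak 16.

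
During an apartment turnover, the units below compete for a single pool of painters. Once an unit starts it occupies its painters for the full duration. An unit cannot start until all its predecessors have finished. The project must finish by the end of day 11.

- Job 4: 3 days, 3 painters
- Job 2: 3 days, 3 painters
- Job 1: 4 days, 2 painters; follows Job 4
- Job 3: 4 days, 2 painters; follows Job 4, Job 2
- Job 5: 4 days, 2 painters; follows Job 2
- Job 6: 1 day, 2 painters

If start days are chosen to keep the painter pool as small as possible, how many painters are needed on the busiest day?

Early-start (Job 4@1, Job 2@1, Job 1@4, Job 3@4, Job 5@4, Job 6@1) gives peak 8: d1:8  d2:6  d3:6  d4:6  d5:6  d6:6  d7:6  d8:0  d9:0  d10:0  d11:0.
Shift Job 2→4, Job 3→7, Job 5→8.
Schedule Job 4@1, Job 2@4, Job 1@4, Job 3@7, Job 5@8, Job 6@1: d1:5  d2:3  d3:3  d4:5  d5:5  d6:5  d7:4  d8:4  d9:4  d10:4  d11:2 — peak 5.

5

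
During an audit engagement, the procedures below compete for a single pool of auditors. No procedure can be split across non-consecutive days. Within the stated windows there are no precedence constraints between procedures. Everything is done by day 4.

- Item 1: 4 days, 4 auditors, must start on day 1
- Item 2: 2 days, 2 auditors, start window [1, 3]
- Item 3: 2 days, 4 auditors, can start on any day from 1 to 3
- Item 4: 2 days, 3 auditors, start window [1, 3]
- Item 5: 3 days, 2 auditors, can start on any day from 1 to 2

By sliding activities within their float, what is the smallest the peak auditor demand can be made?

11

Early-start (Item 1@1, Item 2@1, Item 3@1, Item 4@1, Item 5@1) gives peak 15: d1:15  d2:15  d3:6  d4:4.
Shift Item 3→3.
Schedule Item 1@1, Item 2@1, Item 3@3, Item 4@1, Item 5@1: d1:11  d2:11  d3:10  d4:8 — peak 11.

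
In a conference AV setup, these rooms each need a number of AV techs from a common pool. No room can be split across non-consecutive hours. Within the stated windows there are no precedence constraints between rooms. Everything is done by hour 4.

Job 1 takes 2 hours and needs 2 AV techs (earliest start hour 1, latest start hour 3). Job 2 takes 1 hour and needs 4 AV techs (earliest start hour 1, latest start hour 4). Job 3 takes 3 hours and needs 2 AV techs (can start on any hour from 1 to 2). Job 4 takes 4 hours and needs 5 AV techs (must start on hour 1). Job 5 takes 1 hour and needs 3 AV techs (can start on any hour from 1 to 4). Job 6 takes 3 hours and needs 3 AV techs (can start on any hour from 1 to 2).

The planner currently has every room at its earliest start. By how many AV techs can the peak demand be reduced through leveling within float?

Early-start peak: h1:19  h2:12  h3:10  h4:5 ⇒ 19.
Leveled (Job 1@1, Job 2@4, Job 3@1, Job 4@1, Job 5@1, Job 6@2): h1:12  h2:12  h3:10  h4:12 ⇒ 12.
Reduction 19 − 12 = 7.

7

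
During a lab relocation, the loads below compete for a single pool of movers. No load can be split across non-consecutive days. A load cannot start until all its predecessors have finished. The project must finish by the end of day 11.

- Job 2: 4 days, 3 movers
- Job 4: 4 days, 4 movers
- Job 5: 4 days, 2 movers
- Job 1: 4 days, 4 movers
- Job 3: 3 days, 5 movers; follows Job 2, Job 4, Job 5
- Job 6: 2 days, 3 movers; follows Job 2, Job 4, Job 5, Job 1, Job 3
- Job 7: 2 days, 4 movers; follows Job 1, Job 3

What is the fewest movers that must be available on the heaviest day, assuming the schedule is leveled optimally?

9

Early-start (Job 2@1, Job 4@1, Job 5@1, Job 1@1, Job 3@5, Job 6@8, Job 7@8) gives peak 13: d1:13  d2:13  d3:13  d4:13  d5:5  d6:5  d7:5  d8:7  d9:7  d10:0  d11:0.
Shift Job 1→5, Job 6→9, Job 7→9.
Schedule Job 2@1, Job 4@1, Job 5@1, Job 1@5, Job 3@5, Job 6@9, Job 7@9: d1:9  d2:9  d3:9  d4:9  d5:9  d6:9  d7:9  d8:4  d9:7  d10:7  d11:0 — peak 9.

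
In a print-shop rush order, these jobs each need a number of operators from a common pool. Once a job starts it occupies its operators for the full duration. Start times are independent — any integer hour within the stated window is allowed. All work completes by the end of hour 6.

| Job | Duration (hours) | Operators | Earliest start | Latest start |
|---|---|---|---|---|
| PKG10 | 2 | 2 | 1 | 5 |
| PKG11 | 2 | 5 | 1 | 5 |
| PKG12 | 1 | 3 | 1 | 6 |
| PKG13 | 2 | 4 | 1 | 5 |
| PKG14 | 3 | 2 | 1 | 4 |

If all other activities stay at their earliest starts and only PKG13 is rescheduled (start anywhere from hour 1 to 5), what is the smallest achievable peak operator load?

12

PKG13@1: h1:16  h2:13  h3:2  h4:0  h5:0  h6:0 → peak 16
PKG13@2: h1:12  h2:13  h3:6  h4:0  h5:0  h6:0 → peak 13
PKG13@3: h1:12  h2:9  h3:6  h4:4  h5:0  h6:0 → peak 12
PKG13@4: h1:12  h2:9  h3:2  h4:4  h5:4  h6:0 → peak 12
PKG13@5: h1:12  h2:9  h3:2  h4:0  h5:4  h6:4 → peak 12
Best is PKG13@3, peak 12.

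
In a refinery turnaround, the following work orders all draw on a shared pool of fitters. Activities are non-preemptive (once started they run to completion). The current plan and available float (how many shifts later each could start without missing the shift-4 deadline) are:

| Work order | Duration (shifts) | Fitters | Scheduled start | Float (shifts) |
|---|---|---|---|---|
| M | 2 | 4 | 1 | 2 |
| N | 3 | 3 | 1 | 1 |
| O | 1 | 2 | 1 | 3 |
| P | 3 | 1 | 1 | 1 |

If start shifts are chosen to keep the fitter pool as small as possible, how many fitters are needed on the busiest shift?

8

Early-start (M@1, N@1, O@1, P@1) gives peak 10: s1:10  s2:8  s3:4  s4:0.
Shift O→3.
Schedule M@1, N@1, O@3, P@1: s1:8  s2:8  s3:6  s4:0 — peak 8.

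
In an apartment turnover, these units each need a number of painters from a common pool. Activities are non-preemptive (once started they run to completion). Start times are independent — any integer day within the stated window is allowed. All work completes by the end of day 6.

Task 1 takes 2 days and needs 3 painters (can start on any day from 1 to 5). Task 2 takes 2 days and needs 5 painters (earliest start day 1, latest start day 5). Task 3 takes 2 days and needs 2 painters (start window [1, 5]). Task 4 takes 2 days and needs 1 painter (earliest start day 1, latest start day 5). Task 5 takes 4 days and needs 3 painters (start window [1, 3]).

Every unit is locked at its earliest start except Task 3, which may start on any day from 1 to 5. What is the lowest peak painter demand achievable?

Task 3@1: d1:14  d2:14  d3:3  d4:3  d5:0  d6:0 → peak 14
Task 3@2: d1:12  d2:14  d3:5  d4:3  d5:0  d6:0 → peak 14
Task 3@3: d1:12  d2:12  d3:5  d4:5  d5:0  d6:0 → peak 12
Task 3@4: d1:12  d2:12  d3:3  d4:5  d5:2  d6:0 → peak 12
Task 3@5: d1:12  d2:12  d3:3  d4:3  d5:2  d6:2 → peak 12
Best is Task 3@3, peak 12.

12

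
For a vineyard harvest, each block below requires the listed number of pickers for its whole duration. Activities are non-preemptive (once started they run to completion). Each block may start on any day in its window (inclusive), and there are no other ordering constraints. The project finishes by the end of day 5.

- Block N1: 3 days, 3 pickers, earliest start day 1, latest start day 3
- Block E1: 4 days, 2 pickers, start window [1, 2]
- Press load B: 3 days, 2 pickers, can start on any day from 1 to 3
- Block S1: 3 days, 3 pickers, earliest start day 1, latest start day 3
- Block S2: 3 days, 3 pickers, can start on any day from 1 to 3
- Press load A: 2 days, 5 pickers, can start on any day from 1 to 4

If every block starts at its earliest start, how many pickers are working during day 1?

At early start, day 1 has: Block N1, Block E1, Press load B, Block S1, Block S2, Press load A.
Demand: 3 + 2 + 2 + 3 + 3 + 5 = 18.

18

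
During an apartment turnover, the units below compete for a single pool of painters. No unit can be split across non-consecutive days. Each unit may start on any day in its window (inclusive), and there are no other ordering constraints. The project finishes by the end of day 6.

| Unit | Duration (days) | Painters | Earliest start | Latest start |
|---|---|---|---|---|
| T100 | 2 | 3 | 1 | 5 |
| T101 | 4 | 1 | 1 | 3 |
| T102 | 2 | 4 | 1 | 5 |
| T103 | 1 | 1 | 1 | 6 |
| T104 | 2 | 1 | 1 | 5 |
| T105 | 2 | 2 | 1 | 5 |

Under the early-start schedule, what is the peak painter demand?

12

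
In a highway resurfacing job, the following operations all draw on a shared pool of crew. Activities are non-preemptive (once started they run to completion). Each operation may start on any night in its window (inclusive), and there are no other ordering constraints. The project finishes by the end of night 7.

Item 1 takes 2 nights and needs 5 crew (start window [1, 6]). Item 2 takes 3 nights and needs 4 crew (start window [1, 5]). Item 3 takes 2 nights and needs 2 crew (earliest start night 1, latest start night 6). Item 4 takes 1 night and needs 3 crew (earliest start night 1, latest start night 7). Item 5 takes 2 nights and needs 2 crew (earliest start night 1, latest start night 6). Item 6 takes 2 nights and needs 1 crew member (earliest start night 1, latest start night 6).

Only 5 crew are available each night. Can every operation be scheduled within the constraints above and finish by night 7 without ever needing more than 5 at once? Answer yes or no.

no

The minimum achievable peak is 6; 5 < 6, so no feasible schedule stays within the cap.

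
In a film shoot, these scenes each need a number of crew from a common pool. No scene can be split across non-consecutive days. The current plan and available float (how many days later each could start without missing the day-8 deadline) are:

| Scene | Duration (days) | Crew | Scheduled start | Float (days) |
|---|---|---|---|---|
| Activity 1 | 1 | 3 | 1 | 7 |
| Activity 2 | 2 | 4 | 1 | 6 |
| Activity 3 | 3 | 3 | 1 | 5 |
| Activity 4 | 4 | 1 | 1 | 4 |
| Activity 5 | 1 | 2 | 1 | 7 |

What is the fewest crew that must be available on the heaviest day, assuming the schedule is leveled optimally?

Early-start (Activity 1@1, Activity 2@1, Activity 3@1, Activity 4@1, Activity 5@1) gives peak 13: d1:13  d2:8  d3:4  d4:1  d5:0  d6:0  d7:0  d8:0.
Shift Activity 2→2, Activity 3→4, Activity 4→4, Activity 5→7.
Schedule Activity 1@1, Activity 2@2, Activity 3@4, Activity 4@4, Activity 5@7: d1:3  d2:4  d3:4  d4:4  d5:4  d6:4  d7:3  d8:0 — peak 4.
Total crew member-days = 26 over 8 days ⇒ peak ≥ ⌈26/8⌉ = 4, so 4 is optimal.

4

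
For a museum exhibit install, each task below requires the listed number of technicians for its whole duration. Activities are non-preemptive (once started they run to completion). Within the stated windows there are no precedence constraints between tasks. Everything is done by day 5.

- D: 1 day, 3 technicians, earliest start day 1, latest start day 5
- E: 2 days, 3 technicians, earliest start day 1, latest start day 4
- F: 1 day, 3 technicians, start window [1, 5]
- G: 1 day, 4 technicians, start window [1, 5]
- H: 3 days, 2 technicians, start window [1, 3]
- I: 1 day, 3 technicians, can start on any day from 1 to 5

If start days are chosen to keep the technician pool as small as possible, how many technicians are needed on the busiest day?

Early-start (D@1, E@1, F@1, G@1, H@1, I@1) gives peak 18: d1:18  d2:5  d3:2  d4:0  d5:0.
Shift F→2, G→3, H→3, I→4.
Schedule D@1, E@1, F@2, G@3, H@3, I@4: d1:6  d2:6  d3:6  d4:5  d5:2 — peak 6.

6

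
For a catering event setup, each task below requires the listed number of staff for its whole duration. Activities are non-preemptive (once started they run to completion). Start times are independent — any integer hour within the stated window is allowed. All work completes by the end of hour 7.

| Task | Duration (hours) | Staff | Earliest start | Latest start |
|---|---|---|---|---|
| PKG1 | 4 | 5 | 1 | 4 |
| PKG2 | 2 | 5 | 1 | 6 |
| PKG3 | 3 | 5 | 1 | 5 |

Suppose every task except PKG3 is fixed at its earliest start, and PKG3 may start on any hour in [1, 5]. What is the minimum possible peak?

10

PKG3@1: h1:15  h2:15  h3:10  h4:5  h5:0  h6:0  h7:0 → peak 15
PKG3@2: h1:10  h2:15  h3:10  h4:10  h5:0  h6:0  h7:0 → peak 15
PKG3@3: h1:10  h2:10  h3:10  h4:10  h5:5  h6:0  h7:0 → peak 10
PKG3@4: h1:10  h2:10  h3:5  h4:10  h5:5  h6:5  h7:0 → peak 10
PKG3@5: h1:10  h2:10  h3:5  h4:5  h5:5  h6:5  h7:5 → peak 10
Best is PKG3@3, peak 10.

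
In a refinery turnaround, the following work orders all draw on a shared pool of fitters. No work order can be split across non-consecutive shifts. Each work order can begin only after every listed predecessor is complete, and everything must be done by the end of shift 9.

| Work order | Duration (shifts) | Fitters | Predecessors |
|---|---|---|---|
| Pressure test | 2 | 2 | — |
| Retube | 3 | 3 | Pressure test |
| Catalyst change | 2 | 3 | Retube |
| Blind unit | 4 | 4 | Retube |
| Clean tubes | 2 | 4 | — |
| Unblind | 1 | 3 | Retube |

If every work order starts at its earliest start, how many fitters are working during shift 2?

6

At early start, shift 2 has: Pressure test, Clean tubes.
Demand: 2 + 4 = 6.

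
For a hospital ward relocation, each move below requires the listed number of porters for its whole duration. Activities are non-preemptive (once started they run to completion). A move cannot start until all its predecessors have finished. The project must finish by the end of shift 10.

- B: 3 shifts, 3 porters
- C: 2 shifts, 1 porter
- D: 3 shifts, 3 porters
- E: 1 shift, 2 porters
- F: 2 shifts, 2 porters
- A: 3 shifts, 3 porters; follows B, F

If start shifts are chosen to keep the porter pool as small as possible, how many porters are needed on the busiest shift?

Early-start (B@1, C@1, D@1, E@1, F@1, A@4) gives peak 11: s1:11  s2:9  s3:6  s4:3  s5:3  s6:3  s7:0  s8:0  s9:0  s10:0.
Shift D→4, E→3, F→4, A→7.
Schedule B@1, C@1, D@4, E@3, F@4, A@7: s1:4  s2:4  s3:5  s4:5  s5:5  s6:3  s7:3  s8:3  s9:3  s10:0 — peak 5.

5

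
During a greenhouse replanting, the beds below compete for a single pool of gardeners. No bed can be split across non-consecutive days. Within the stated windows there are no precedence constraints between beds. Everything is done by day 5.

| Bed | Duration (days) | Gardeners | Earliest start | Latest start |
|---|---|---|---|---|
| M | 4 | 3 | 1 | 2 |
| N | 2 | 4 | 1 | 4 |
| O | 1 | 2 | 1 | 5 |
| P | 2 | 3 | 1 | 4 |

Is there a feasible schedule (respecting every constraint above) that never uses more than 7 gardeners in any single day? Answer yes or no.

yes

Schedule M@1, N@1, O@3, P@4: d1:7  d2:7  d3:5  d4:6  d5:3 — peak 7 ≤ 7.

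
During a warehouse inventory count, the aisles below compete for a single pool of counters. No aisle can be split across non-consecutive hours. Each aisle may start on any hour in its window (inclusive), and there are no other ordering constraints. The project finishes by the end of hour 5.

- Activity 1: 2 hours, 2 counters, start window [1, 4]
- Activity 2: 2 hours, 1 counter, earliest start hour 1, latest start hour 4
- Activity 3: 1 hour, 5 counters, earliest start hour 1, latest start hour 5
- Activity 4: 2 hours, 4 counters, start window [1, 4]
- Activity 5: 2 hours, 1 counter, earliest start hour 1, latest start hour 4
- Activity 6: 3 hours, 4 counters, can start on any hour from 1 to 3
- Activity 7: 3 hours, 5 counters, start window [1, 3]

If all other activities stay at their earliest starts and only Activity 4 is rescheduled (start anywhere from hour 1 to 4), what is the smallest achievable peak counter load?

Activity 4@1: h1:22  h2:17  h3:9  h4:0  h5:0 → peak 22
Activity 4@2: h1:18  h2:17  h3:13  h4:0  h5:0 → peak 18
Activity 4@3: h1:18  h2:13  h3:13  h4:4  h5:0 → peak 18
Activity 4@4: h1:18  h2:13  h3:9  h4:4  h5:4 → peak 18
Best is Activity 4@2, peak 18.

18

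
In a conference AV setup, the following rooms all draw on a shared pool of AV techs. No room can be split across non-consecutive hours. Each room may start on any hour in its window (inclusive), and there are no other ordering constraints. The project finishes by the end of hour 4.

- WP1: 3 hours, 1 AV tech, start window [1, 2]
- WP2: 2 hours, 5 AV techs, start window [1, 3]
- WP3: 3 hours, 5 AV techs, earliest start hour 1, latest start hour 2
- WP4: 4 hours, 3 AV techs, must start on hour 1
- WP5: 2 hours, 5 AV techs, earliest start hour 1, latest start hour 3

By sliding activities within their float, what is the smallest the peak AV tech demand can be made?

Early-start (WP1@1, WP2@1, WP3@1, WP4@1, WP5@1) gives peak 19: h1:19  h2:19  h3:9  h4:3.
Shift WP5→3.
Schedule WP1@1, WP2@1, WP3@1, WP4@1, WP5@3: h1:14  h2:14  h3:14  h4:8 — peak 14.

14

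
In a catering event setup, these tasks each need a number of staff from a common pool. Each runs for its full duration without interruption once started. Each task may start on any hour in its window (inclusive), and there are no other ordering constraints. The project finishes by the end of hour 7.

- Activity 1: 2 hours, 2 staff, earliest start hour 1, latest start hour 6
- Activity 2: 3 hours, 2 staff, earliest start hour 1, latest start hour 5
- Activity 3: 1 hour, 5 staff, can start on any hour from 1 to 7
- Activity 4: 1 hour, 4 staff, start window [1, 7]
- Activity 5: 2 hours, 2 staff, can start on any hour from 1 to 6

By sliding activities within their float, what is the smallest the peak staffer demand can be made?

Early-start (Activity 1@1, Activity 2@1, Activity 3@1, Activity 4@1, Activity 5@1) gives peak 15: h1:15  h2:6  h3:2  h4:0  h5:0  h6:0  h7:0.
Shift Activity 3→4, Activity 4→5, Activity 5→6.
Schedule Activity 1@1, Activity 2@1, Activity 3@4, Activity 4@5, Activity 5@6: h1:4  h2:4  h3:2  h4:5  h5:4  h6:2  h7:2 — peak 5.

5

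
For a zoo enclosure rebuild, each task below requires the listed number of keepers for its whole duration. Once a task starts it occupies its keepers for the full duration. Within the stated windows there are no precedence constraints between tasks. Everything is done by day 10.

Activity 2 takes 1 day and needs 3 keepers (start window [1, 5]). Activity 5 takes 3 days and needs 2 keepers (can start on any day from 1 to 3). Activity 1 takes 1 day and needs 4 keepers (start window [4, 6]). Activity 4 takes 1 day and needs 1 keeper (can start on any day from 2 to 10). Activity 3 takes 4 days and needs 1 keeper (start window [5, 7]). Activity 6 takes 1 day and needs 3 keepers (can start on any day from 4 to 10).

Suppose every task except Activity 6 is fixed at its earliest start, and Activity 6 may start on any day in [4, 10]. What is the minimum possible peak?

Activity 6@4: d1:5  d2:3  d3:2  d4:7  d5:1  d6:1  d7:1  d8:1  d9:0  d10:0 → peak 7
Activity 6@5: d1:5  d2:3  d3:2  d4:4  d5:4  d6:1  d7:1  d8:1  d9:0  d10:0 → peak 5
Activity 6@6: d1:5  d2:3  d3:2  d4:4  d5:1  d6:4  d7:1  d8:1  d9:0  d10:0 → peak 5
Activity 6@7: d1:5  d2:3  d3:2  d4:4  d5:1  d6:1  d7:4  d8:1  d9:0  d10:0 → peak 5
Activity 6@8: d1:5  d2:3  d3:2  d4:4  d5:1  d6:1  d7:1  d8:4  d9:0  d10:0 → peak 5
Activity 6@9: d1:5  d2:3  d3:2  d4:4  d5:1  d6:1  d7:1  d8:1  d9:3  d10:0 → peak 5
Activity 6@10: d1:5  d2:3  d3:2  d4:4  d5:1  d6:1  d7:1  d8:1  d9:0  d10:3 → peak 5
Best is Activity 6@5, peak 5.

5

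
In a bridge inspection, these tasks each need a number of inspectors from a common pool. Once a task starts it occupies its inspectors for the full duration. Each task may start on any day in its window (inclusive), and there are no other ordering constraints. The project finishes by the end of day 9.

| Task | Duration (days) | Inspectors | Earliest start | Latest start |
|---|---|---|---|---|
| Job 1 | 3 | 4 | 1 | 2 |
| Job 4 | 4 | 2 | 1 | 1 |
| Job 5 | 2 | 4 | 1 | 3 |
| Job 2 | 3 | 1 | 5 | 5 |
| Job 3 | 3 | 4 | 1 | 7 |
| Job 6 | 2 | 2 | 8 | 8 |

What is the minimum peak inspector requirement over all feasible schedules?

10

Early-start (Job 1@1, Job 4@1, Job 5@1, Job 2@5, Job 3@1, Job 6@8) gives peak 14: d1:14  d2:14  d3:10  d4:2  d5:1  d6:1  d7:1  d8:2  d9:2.
Shift Job 3→3.
Schedule Job 1@1, Job 4@1, Job 5@1, Job 2@5, Job 3@3, Job 6@8: d1:10  d2:10  d3:10  d4:6  d5:5  d6:1  d7:1  d8:2  d9:2 — peak 10.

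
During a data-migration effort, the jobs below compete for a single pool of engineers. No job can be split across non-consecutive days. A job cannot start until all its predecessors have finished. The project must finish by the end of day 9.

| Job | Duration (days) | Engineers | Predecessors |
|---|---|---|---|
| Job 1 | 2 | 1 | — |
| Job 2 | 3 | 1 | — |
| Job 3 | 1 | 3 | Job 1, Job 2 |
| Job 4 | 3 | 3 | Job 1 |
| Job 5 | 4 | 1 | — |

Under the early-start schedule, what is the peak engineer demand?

7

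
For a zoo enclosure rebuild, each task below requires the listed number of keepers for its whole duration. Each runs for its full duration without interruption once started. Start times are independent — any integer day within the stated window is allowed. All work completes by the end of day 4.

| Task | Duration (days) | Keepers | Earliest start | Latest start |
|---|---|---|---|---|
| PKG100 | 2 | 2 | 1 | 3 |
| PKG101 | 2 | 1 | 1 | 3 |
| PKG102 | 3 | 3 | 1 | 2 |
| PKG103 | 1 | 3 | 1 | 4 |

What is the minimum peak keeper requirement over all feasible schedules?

5

Early-start (PKG100@1, PKG101@1, PKG102@1, PKG103@1) gives peak 9: d1:9  d2:6  d3:3  d4:0.
Shift PKG101→3, PKG103→4.
Schedule PKG100@1, PKG101@3, PKG102@1, PKG103@4: d1:5  d2:5  d3:4  d4:4 — peak 5.
Total keeper-days = 18 over 4 days ⇒ peak ≥ ⌈18/4⌉ = 5, so 5 is optimal.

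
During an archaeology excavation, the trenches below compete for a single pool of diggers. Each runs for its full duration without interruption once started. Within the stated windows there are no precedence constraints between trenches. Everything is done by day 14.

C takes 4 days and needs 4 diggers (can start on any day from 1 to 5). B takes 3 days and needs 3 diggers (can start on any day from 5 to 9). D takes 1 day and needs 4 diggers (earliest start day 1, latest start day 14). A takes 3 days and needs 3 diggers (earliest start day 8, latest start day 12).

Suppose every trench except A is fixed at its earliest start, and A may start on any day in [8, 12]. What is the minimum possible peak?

A@8: d1:8  d2:4  d3:4  d4:4  d5:3  d6:3  d7:3  d8:3  d9:3  d10:3  d11:0  d12:0  d13:0  d14:0 → peak 8
A@9: d1:8  d2:4  d3:4  d4:4  d5:3  d6:3  d7:3  d8:0  d9:3  d10:3  d11:3  d12:0  d13:0  d14:0 → peak 8
A@10: d1:8  d2:4  d3:4  d4:4  d5:3  d6:3  d7:3  d8:0  d9:0  d10:3  d11:3  d12:3  d13:0  d14:0 → peak 8
A@11: d1:8  d2:4  d3:4  d4:4  d5:3  d6:3  d7:3  d8:0  d9:0  d10:0  d11:3  d12:3  d13:3  d14:0 → peak 8
A@12: d1:8  d2:4  d3:4  d4:4  d5:3  d6:3  d7:3  d8:0  d9:0  d10:0  d11:0  d12:3  d13:3  d14:3 → peak 8
Best is A@8, peak 8.

8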